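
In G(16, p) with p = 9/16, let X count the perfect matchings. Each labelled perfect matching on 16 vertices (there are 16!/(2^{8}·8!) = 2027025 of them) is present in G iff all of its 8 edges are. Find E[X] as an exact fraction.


K_16 has 16!/(2^{8}·8!) = 2027025 labelled perfect matchings.
For each such perfect matching H, let X_H = 1 if all 8 edges of H are present in G. Then P[X_H = 1] = p^{8} = (9/16)^{8} = 43046721/4294967296.
By linearity of expectation: E[X] = Σ_H E[X_H] = 2027025 · p^{8} = 2027025 · 43046721/4294967296 = 87256779635025/4294967296.
Numerically: E[X] ≈ 2.032e+04.

E[X] = 2027025 · (9/16)^{8} = 87256779635025/4294967296 ≈ 2.032e+04.


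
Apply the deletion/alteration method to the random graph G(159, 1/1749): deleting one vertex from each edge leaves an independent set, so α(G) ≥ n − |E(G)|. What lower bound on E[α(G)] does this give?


E[|E(G)|] = C(159, 2)·p = 12561 · (1/1749) = 79/11.
E[α(G)] ≥ n − E[|E(G)|] = 159 − 79/11 = 1670/11.
Numerically: ≈ 151.81818.
(This is only a lower bound; the true E[α(G)] may be larger.)

E[α(G)] ≥ 1670/11 ≈ 151.81818.


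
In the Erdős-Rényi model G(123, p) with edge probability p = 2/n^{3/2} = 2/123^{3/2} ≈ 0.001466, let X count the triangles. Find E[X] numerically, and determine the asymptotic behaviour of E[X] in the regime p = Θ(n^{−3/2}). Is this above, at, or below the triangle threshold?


Number of potential triangles: C(123, 3) = 302621.
Each occurs with probability p³ ≈ (0.001466)³ ≈ 3.151498e-09.
By linearity: E[X] = C(123, 3)·p³ ≈ 302621 · 3.151498e-09 ≈ 0.0010.
Since α = 3/2 > 1, p = c/n^{3/2} = o(1/n) is below the triangle threshold p ~ 1/n. Asymptotically E[X] ~ (c³/6)·n^{3(1−α)} = (2³/6)·n^{-1.5} → 0, so by Markov's inequality G has no triangles w.h.p.

E[X] ≈ 0.0010; in regime p = Θ(1/n^{3/2}) E[X] tends to 0 (below the triangle threshold p ~ 1/n).


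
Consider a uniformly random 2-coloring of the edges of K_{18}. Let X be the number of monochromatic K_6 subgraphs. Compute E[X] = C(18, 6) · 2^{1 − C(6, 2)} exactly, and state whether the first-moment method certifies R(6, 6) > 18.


E[X] = C(18, 6) · 2^{1 − 15} = 18564 · 2^{−14} = 18564/16384.
As a reduced fraction: E[X] = 4641/4096 ≈ 1.133.
Is E[X] < 1? NO.
Since E[X] ≥ 1, the first-moment bound is inconclusive at n = 18; it does NOT by itself certify R(6, 6) > 18.

E[X] = 4641/4096 ≈ 1.133; E[X] ≥ 1; first-moment method inconclusive here.


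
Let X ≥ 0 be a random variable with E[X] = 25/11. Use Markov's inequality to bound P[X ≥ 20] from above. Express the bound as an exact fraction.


μ = E[X] = 25/11, a = 20.
Markov: P[X ≥ 20] ≤ μ/a = (25/11)/20 = 5/44.
Numerically: ≈ 0.11364.
(Since a = 20 > μ = 2.27273, the bound 5/44 is < 1 and informative.)

P[X ≥ 20] ≤ 5/44 ≈ 0.11364.


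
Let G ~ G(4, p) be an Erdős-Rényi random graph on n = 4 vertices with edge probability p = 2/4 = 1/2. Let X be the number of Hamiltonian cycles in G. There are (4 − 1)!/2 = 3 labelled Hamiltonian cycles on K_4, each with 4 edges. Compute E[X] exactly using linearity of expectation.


K_4 has (4 − 1)!/2 = 3 labelled Hamiltonian cycles.
For each such Hamiltonian cycle H, let X_H = 1 if all 4 edges of H are present in G. Then P[X_H = 1] = p^{4} = (1/2)^{4} = 1/16.
By linearity of expectation: E[X] = Σ_H E[X_H] = 3 · p^{4} = 3 · 1/16 = 3/16.
Numerically: E[X] ≈ 0.188.

E[X] = 3 · (1/2)^{4} = 3/16 ≈ 0.188.


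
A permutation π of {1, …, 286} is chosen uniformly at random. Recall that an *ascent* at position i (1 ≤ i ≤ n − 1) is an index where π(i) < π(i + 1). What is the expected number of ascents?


Write X = Σ X_I over i = 1, …, 285, with X_I the indicator of one ascent.
There are 285 indicators.
For each fixed i, the pair (π(i), π(i+1)) is a uniformly random ordered pair of distinct values from {1, …, 286}; by symmetry P[π(i) < π(i+1)] = 1/2.
By linearity: E[X] = 285 · (1/2) = (286 − 1) · (1/2) = 285/2 ≈ 142.500000.

E[X] = 285/2 = 142.500000.


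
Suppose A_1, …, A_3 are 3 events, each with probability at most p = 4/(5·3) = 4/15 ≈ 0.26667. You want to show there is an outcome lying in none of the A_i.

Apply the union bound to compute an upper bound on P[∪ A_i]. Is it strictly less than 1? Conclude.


Union bound: P[∪_{i=1}^{3} A_i] ≤ Σ_i P[A_i] ≤ 3·p = 3·(4/15) = 4/5.
Numerically: 4/5 ≈ 0.80000.
Is 4/5 < 1? YES.
Since P[∪ A_i] ≤ 4/5 < 1, the complement has P[∩ A_i^c] ≥ 1 − 4/5 = 1/5 > 0, so some outcome avoids every A_i.

3·p = 4/5 ≈ 0.80000; existence CERTIFIED by the union bound.


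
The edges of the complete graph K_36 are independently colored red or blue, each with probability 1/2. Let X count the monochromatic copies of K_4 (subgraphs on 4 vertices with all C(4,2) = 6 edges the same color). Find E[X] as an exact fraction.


Let X = Σ_S X_S over the C(36, 4) = 58905 subsets S of size 4, where X_S = 1 if the K_4 on S is monochromatic.
For a fixed S, the K_4 on S has C(4, 2) = 6 edges. P[all 6 edges red] = (1/2)^6, and likewise for blue, so P[monochromatic] = 2·(1/2)^6 = 2^{1 − 6} = 1/32.
Summing: E[X] = C(36, 4) · 2^{1 − 6} = 58905 · 1/32 = 58905/32.
Numerically: E[X] ≈ 1840.781.

E[X] = C(36,4)·2^(1−C(4,2)) = 58905/32 ≈ 1840.781.


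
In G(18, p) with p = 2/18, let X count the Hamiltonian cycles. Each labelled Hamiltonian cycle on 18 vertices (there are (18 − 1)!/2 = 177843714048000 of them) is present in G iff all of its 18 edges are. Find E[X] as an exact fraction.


K_18 has (18 − 1)!/2 = 177843714048000 labelled Hamiltonian cycles.
For each such Hamiltonian cycle H, let X_H = 1 if all 18 edges of H are present in G. Then P[X_H = 1] = p^{18} = (1/9)^{18} = 1/150094635296999121.
Summing the indicators: E[X] = Σ_H E[X_H] = 177843714048000 · p^{18} = 177843714048000 · 1/150094635296999121 = 243955712000/205891132094649.
Numerically: E[X] ≈ 0.00118488.

E[X] = 177843714048000 · (1/9)^{18} = 243955712000/205891132094649 ≈ 0.00118488.


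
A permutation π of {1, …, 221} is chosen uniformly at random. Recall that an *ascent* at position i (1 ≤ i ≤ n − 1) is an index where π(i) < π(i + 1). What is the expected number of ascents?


Write X = Σ X_I over i = 1, …, 220, with X_I the indicator of one ascent.
There are 220 indicators.
For each fixed i, the pair (π(i), π(i+1)) is a uniformly random ordered pair of distinct values from {1, …, 221}; by symmetry P[π(i) < π(i+1)] = 1/2.
By linearity: E[X] = 220 · (1/2) = (221 − 1) · (1/2) = 110 ≈ 110.0000.

E[X] = 110 = 110.0000.


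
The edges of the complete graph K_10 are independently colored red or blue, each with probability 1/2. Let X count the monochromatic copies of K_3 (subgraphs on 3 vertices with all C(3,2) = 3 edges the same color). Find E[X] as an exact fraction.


Let X = Σ_S X_S over the C(10, 3) = 120 subsets S of size 3, where X_S = 1 if the K_3 on S is monochromatic.
For a fixed S, the K_3 on S has C(3, 2) = 3 edges. P[all 3 edges red] = (1/2)^3, and likewise for blue, so P[monochromatic] = 2·(1/2)^3 = 2^{1 − 3} = 1/4.
By linearity: E[X] = C(10, 3) · 2^{1 − 3} = 120 · 1/4 = 30.
Numerically: E[X] ≈ 30.000.

E[X] = C(10,3)·2^(1−C(3,2)) = 30 ≈ 30.000.


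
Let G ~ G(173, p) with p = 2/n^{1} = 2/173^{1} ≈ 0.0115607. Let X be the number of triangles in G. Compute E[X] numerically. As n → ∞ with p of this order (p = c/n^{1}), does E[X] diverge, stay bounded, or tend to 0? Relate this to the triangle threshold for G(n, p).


Number of potential triangles: C(173, 3) = 848046.
Each occurs with probability p³ ≈ (0.0115607)³ ≈ 1.54508251e-06.
By linearity: E[X] = C(173, 3)·p³ ≈ 848046 · 1.54508251e-06 ≈ 1.310301.
Here α = 1, so p = 2/n is exactly at the triangle threshold p ~ 1/n. Asymptotically E[X] → c³/6 = 2³/6 = 4/3 ≈ 1.333333, a bounded constant. In this regime the triangle count is asymptotically Poisson(c³/6).

E[X] ≈ 1.310301; in regime p = Θ(1/n^{1}) E[X] stays bounded (at the triangle threshold p ~ 1/n).


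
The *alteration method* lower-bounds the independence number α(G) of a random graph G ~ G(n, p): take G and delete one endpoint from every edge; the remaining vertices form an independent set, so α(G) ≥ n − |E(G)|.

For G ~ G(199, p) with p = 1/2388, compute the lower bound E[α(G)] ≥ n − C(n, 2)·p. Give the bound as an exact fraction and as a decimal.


E[|E(G)|] = C(199, 2)·p = 19701 · (1/2388) = 33/4.
E[α(G)] ≥ n − E[|E(G)|] = 199 − 33/4 = 763/4.
Numerically: ≈ 190.750.
(This is only a lower bound; the true E[α(G)] may be larger.)

E[α(G)] ≥ 763/4 ≈ 190.750.


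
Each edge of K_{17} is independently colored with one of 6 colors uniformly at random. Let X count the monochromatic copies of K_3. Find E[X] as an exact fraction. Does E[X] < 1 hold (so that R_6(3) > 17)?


E[X] = C(17, 3) · 6^{1 − 3} = 680 · 6^{−2} = 680/36.
As a reduced fraction: E[X] = 170/9 ≈ 18.889.
Is E[X] < 1? NO.
Since E[X] ≥ 1, the first-moment bound is inconclusive at n = 17; it does NOT by itself certify R_6(3) > 17.

E[X] = 170/9 ≈ 18.889; E[X] ≥ 1; first-moment method inconclusive here.


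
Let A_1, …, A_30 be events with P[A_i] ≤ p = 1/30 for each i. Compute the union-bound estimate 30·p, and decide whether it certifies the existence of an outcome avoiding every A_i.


Union bound: P[∪_{i=1}^{30} A_i] ≤ Σ_i P[A_i] ≤ 30·p = 30·(1/30) = 1.
Numerically: 1 ≈ 1.00000.
Is 1 < 1? NO.
Since the bound 1 is ≥ 1, the union bound is uninformative here; it does NOT by itself certify existence.

30·p = 1 ≈ 1.00000; existence NOT certified by the union bound.


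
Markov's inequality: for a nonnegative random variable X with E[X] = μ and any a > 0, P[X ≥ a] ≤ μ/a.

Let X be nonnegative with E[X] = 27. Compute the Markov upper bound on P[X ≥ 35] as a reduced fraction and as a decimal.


μ = E[X] = 27, a = 35.
Markov: P[X ≥ 35] ≤ μ/a = (27)/35 = 27/35.
Numerically: ≈ 0.77143.
(Since a = 35 > μ = 27.00000, the bound 27/35 is < 1 and informative.)

P[X ≥ 35] ≤ 27/35 ≈ 0.77143.


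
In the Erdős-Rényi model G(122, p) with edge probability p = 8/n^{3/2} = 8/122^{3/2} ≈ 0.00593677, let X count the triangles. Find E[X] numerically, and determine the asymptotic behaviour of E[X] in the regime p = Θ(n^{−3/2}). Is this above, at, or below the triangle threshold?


Number of potential triangles: C(122, 3) = 295240.
Each occurs with probability p³ ≈ (0.00593677)³ ≈ 2.09242896e-07.
By linearity: E[X] = C(122, 3)·p³ ≈ 295240 · 2.09242896e-07 ≈ 0.061777.
Since α = 3/2 > 1, p = c/n^{3/2} = o(1/n) is below the triangle threshold p ~ 1/n. Asymptotically E[X] ~ (c³/6)·n^{3(1−α)} = (8³/6)·n^{-1.5} → 0, so by Markov's inequality G has no triangles w.h.p.

E[X] ≈ 0.061777; in regime p = Θ(1/n^{3/2}) E[X] tends to 0 (below the triangle threshold p ~ 1/n).


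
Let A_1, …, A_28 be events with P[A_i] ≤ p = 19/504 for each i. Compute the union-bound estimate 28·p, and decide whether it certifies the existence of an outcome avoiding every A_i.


Union bound: P[∪_{i=1}^{28} A_i] ≤ Σ_i P[A_i] ≤ 28·p = 28·(19/504) = 19/18.
Numerically: 19/18 ≈ 1.055556.
Is 19/18 < 1? NO.
Since the bound 19/18 is ≥ 1, the union bound is uninformative here; it does NOT by itself certify existence.

28·p = 19/18 ≈ 1.055556; existence NOT certified by the union bound.


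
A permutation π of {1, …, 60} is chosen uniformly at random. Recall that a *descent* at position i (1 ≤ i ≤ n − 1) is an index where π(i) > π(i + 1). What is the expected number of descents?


Write X = Σ X_I over i = 1, …, 59, with X_I the indicator of one descent.
There are 59 indicators.
For each fixed i, the pair (π(i), π(i+1)) is a uniformly random ordered pair of distinct values from {1, …, 60}; by symmetry P[π(i) > π(i+1)] = 1/2.
By linearity: E[X] = 59 · (1/2) = (60 − 1) · (1/2) = 59/2 ≈ 29.500000.

E[X] = 59/2 = 29.500000.


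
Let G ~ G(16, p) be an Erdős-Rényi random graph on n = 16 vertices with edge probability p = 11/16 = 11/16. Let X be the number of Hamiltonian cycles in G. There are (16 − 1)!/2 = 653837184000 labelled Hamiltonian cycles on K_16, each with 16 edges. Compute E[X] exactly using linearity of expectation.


K_16 has (16 − 1)!/2 = 653837184000 labelled Hamiltonian cycles.
For each such Hamiltonian cycle H, let X_H = 1 if all 16 edges of H are present in G. Then P[X_H = 1] = p^{16} = (11/16)^{16} = 45949729863572161/18446744073709551616.
By linearity of expectation: E[X] = Σ_H E[X_H] = 653837184000 · p^{16} = 653837184000 · 45949729863572161/18446744073709551616 = 29339494120662818290072875/18014398509481984.
Numerically: E[X] ≈ 1.6287e+09.

E[X] = 653837184000 · (11/16)^{16} = 29339494120662818290072875/18014398509481984 ≈ 1.6287e+09.


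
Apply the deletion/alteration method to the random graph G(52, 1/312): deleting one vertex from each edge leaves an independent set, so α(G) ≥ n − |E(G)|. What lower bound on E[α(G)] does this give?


E[|E(G)|] = C(52, 2)·p = 1326 · (1/312) = 17/4.
E[α(G)] ≥ n − E[|E(G)|] = 52 − 17/4 = 191/4.
Numerically: ≈ 47.750000.
(This is only a lower bound; the true E[α(G)] may be larger.)

E[α(G)] ≥ 191/4 ≈ 47.750000.


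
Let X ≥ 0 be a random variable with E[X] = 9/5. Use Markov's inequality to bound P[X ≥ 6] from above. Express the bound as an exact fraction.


μ = E[X] = 9/5, a = 6.
Markov: P[X ≥ 6] ≤ μ/a = (9/5)/6 = 3/10.
Numerically: ≈ 0.300.
(Since a = 6 > μ = 1.800, the bound 3/10 is < 1 and informative.)

P[X ≥ 6] ≤ 3/10 ≈ 0.300.


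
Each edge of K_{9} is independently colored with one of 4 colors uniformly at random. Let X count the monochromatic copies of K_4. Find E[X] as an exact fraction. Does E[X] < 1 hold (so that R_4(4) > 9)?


E[X] = C(9, 4) · 4^{1 − 6} = 126 · 4^{−5} = 126/1024.
As a reduced fraction: E[X] = 63/512 ≈ 0.1230469.
Is E[X] < 1? YES.
Since E[X] < 1, there exists a 4-coloring of K_{9} with no monochromatic K_4; hence R_4(4) > 9.

E[X] = 63/512 ≈ 0.1230469; E[X] < 1, so R_4(4) > 9.


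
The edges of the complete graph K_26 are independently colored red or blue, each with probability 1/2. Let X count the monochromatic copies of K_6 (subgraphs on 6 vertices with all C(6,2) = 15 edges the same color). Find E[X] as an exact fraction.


Let X = Σ_S X_S over the C(26, 6) = 230230 subsets S of size 6, where X_S = 1 if the K_6 on S is monochromatic.
For a fixed S, the K_6 on S has C(6, 2) = 15 edges. P[all 15 edges red] = (1/2)^15, and likewise for blue, so P[monochromatic] = 2·(1/2)^15 = 2^{1 − 15} = 1/16384.
By linearity of expectation: E[X] = C(26, 6) · 2^{1 − 15} = 230230 · 1/16384 = 115115/8192.
Numerically: E[X] ≈ 14.0521.

E[X] = C(26,6)·2^(1−C(6,2)) = 115115/8192 ≈ 14.0521.


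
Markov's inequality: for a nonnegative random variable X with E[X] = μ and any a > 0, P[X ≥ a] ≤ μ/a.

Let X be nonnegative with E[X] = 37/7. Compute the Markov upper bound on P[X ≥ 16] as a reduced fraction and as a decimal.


μ = E[X] = 37/7, a = 16.
Markov: P[X ≥ 16] ≤ μ/a = (37/7)/16 = 37/112.
Numerically: ≈ 0.330357.
(Since a = 16 > μ = 5.285714, the bound 37/112 is < 1 and informative.)

P[X ≥ 16] ≤ 37/112 ≈ 0.330357.


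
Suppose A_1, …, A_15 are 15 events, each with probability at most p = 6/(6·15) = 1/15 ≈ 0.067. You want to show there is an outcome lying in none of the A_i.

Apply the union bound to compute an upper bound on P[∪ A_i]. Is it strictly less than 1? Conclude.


Union bound: P[∪_{i=1}^{15} A_i] ≤ Σ_i P[A_i] ≤ 15·p = 15·(1/15) = 1.
Numerically: 1 ≈ 1.000.
Is 1 < 1? NO.
Since the bound 1 is ≥ 1, the union bound is uninformative here; it does NOT by itself certify existence.

15·p = 1 ≈ 1.000; existence NOT certified by the union bound.


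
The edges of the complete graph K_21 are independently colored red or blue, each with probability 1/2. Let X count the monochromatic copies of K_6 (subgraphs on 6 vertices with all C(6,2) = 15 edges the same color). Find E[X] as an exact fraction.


Let X = Σ_S X_S over the C(21, 6) = 54264 subsets S of size 6, where X_S = 1 if the K_6 on S is monochromatic.
For a fixed S, the K_6 on S has C(6, 2) = 15 edges. P[all 15 edges red] = (1/2)^15, and likewise for blue, so P[monochromatic] = 2·(1/2)^15 = 2^{1 − 15} = 1/16384.
Summing: E[X] = C(21, 6) · 2^{1 − 15} = 54264 · 1/16384 = 6783/2048.
Numerically: E[X] ≈ 3.31201.

E[X] = C(21,6)·2^(1−C(6,2)) = 6783/2048 ≈ 3.31201.


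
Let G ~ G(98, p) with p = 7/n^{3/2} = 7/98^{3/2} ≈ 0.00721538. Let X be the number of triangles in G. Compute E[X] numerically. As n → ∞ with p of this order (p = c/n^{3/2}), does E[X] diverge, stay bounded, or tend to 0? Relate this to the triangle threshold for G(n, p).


Number of potential triangles: C(98, 3) = 152096.
Each occurs with probability p³ ≈ (0.00721538)³ ≈ 3.75644279e-07.
By linearity: E[X] = C(98, 3)·p³ ≈ 152096 · 3.75644279e-07 ≈ 0.057134.
Since α = 3/2 > 1, p = c/n^{3/2} = o(1/n) is below the triangle threshold p ~ 1/n. Asymptotically E[X] ~ (c³/6)·n^{3(1−α)} = (7³/6)·n^{-1.5} → 0, so by Markov's inequality G has no triangles w.h.p.

E[X] ≈ 0.057134; in regime p = Θ(1/n^{3/2}) E[X] tends to 0 (below the triangle threshold p ~ 1/n).


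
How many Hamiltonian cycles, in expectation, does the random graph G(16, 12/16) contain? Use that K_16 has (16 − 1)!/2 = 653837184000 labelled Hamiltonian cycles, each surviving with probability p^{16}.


K_16 has (16 − 1)!/2 = 653837184000 labelled Hamiltonian cycles.
For each such Hamiltonian cycle H, let X_H = 1 if all 16 edges of H are present in G. Then P[X_H = 1] = p^{16} = (3/4)^{16} = 43046721/4294967296.
Summing the indicators: E[X] = Σ_H E[X_H] = 653837184000 · p^{16} = 653837184000 · 43046721/4294967296 = 27485885585032875/4194304.
Numerically: E[X] ≈ 6.5531e+09.

E[X] = 653837184000 · (3/4)^{16} = 27485885585032875/4194304 ≈ 6.5531e+09.


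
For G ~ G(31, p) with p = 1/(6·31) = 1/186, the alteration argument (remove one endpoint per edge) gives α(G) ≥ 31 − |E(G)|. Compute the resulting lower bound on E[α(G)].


E[|E(G)|] = C(31, 2)·p = 465 · (1/186) = 5/2.
E[α(G)] ≥ n − E[|E(G)|] = 31 − 5/2 = 57/2.
Numerically: ≈ 28.5000.
(This is only a lower bound; the true E[α(G)] may be larger.)

E[α(G)] ≥ 57/2 ≈ 28.5000.


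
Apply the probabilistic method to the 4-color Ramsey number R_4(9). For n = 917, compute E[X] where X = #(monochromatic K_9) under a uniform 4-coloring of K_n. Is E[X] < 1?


E[X] = C(917, 9) · 4^{1 − 36} = 1214670081818390006810 · 4^{−35} = 1214670081818390006810/1180591620717411303424.
As a reduced fraction: E[X] = 607335040909195003405/590295810358705651712 ≈ 1.0288656.
Is E[X] < 1? NO.
Since E[X] ≥ 1, the first-moment bound is inconclusive at n = 917; it does NOT by itself certify R_4(9) > 917.

E[X] = 607335040909195003405/590295810358705651712 ≈ 1.0288656; E[X] ≥ 1; first-moment method inconclusive here.


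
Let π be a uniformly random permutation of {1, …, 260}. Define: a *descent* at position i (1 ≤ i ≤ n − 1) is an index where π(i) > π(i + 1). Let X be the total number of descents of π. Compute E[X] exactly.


Write X = Σ X_I over i = 1, …, 259, with X_I the indicator of one descent.
There are 259 indicators.
For each fixed i, the pair (π(i), π(i+1)) is a uniformly random ordered pair of distinct values from {1, …, 260}; by symmetry P[π(i) > π(i+1)] = 1/2.
By linearity: E[X] = 259 · (1/2) = (260 − 1) · (1/2) = 259/2 ≈ 129.500.

E[X] = 259/2 = 129.500.


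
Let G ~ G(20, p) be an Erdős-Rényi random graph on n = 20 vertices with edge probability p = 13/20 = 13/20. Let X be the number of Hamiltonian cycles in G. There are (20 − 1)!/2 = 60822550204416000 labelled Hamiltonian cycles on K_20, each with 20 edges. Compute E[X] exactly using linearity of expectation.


K_20 has (20 − 1)!/2 = 60822550204416000 labelled Hamiltonian cycles.
For each such Hamiltonian cycle H, let X_H = 1 if all 20 edges of H are present in G. Then P[X_H = 1] = p^{20} = (13/20)^{20} = 19004963774880799438801/104857600000000000000000000.
Summing the indicators: E[X] = Σ_H E[X_H] = 60822550204416000 · p^{20} = 60822550204416000 · 19004963774880799438801/104857600000000000000000000 = 282209561360057334695429506990221/25600000000000000000.
Numerically: E[X] ≈ 1.102e+13.

E[X] = 60822550204416000 · (13/20)^{20} = 282209561360057334695429506990221/25600000000000000000 ≈ 1.102e+13.


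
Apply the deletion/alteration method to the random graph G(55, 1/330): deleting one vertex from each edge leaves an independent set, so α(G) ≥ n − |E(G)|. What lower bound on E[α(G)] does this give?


E[|E(G)|] = C(55, 2)·p = 1485 · (1/330) = 9/2.
E[α(G)] ≥ n − E[|E(G)|] = 55 − 9/2 = 101/2.
Numerically: ≈ 50.50000.
(This is only a lower bound; the true E[α(G)] may be larger.)

E[α(G)] ≥ 101/2 ≈ 50.50000.


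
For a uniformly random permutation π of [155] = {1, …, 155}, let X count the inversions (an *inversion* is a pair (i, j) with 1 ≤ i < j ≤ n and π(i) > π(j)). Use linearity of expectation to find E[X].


Write X = Σ X_I over the C(155, 2) = 11935 pairs i < j, with X_I the indicator of one inversion.
There are 11935 indicators.
For each fixed pair i < j, the values π(i) and π(j) are two distinct elements of {1, …, 155} in uniformly random order; by symmetry P[π(i) > π(j)] = 1/2.
By linearity: E[X] = 11935 · (1/2) = C(155, 2) · (1/2) = 11935/2 = 11935/2 ≈ 5967.50000.

E[X] = 11935/2 = 5967.50000.


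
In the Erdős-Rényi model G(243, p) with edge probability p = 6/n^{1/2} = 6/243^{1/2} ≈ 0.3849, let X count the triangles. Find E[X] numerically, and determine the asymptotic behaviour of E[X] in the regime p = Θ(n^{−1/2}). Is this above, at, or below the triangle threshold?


Number of potential triangles: C(243, 3) = 2362041.
Each occurs with probability p³ ≈ (0.3849)³ ≈ 5.702225e-02.
By linearity: E[X] = C(243, 3)·p³ ≈ 2362041 · 5.702225e-02 ≈ 134688.8896.
Since α = 1/2 < 1, p = c/n^{1/2} ≫ 1/n is above the triangle threshold p ~ 1/n. Asymptotically E[X] ~ (c³/6)·n^{3(1−α)} = (6³/6)·n^{1.5} → ∞; triangles are abundant w.h.p.

E[X] ≈ 134688.8896; in regime p = Θ(1/n^{1/2}) E[X] diverges (above the triangle threshold p ~ 1/n).


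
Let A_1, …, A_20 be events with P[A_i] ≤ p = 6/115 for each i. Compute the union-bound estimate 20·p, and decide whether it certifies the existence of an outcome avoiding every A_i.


Union bound: P[∪_{i=1}^{20} A_i] ≤ Σ_i P[A_i] ≤ 20·p = 20·(6/115) = 24/23.
Numerically: 24/23 ≈ 1.0434783.
Is 24/23 < 1? NO.
Since the bound 24/23 is ≥ 1, the union bound is uninformative here; it does NOT by itself certify existence.

20·p = 24/23 ≈ 1.0434783; existence NOT certified by the union bound.


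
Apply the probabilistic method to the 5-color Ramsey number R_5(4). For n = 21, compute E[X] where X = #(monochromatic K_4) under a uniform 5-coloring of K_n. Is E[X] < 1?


E[X] = C(21, 4) · 5^{1 − 6} = 5985 · 5^{−5} = 5985/3125.
As a reduced fraction: E[X] = 1197/625 ≈ 1.9152000.
Is E[X] < 1? NO.
Since E[X] ≥ 1, the first-moment bound is inconclusive at n = 21; it does NOT by itself certify R_5(4) > 21.

E[X] = 1197/625 ≈ 1.9152000; E[X] ≥ 1; first-moment method inconclusive here.


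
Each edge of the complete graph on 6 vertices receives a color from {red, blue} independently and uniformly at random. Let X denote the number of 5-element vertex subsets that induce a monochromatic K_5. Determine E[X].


Let X = Σ_S X_S over the C(6, 5) = 6 subsets S of size 5, where X_S = 1 if the K_5 on S is monochromatic.
For a fixed S, the K_5 on S has C(5, 2) = 10 edges. P[all 10 edges red] = (1/2)^10, and likewise for blue, so P[monochromatic] = 2·(1/2)^10 = 2^{1 − 10} = 1/512.
By linearity of expectation: E[X] = C(6, 5) · 2^{1 − 10} = 6 · 1/512 = 3/256.
Numerically: E[X] ≈ 0.012.

E[X] = C(6,5)·2^(1−C(5,2)) = 3/256 ≈ 0.012.


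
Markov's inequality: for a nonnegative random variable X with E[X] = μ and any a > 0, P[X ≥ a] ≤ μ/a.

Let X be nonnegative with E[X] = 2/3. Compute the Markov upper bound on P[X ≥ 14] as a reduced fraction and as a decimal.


μ = E[X] = 2/3, a = 14.
Markov: P[X ≥ 14] ≤ μ/a = (2/3)/14 = 1/21.
Numerically: ≈ 0.048.
(Since a = 14 > μ = 0.667, the bound 1/21 is < 1 and informative.)

P[X ≥ 14] ≤ 1/21 ≈ 0.048.


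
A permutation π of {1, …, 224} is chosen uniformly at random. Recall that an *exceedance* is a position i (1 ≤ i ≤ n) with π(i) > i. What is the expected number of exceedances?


Write X = Σ_{i=1}^{224} X_i, where X_i = 1_{π(i) > i}.
For each fixed i, π(i) is uniform over {1, …, 224} (marginal of a uniform permutation), so P[π(i) > i] = (n − i)/n. Summing: Σ_{i=1}^{224} (n − i)/n = (0 + 1 + … + 223)/224 = 224(224 − 1)/(2·224) = (224 − 1)/2.
Hence E[X] = Σ_{i=1}^{224} (224 − i)/224 = 223/2 ≈ 111.500.

E[X] = 223/2 = 111.500.


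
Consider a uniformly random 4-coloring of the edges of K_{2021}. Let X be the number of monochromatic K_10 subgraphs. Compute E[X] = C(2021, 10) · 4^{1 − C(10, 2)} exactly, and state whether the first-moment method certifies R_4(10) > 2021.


E[X] = C(2021, 10) · 4^{1 − 45} = 306347841644770462864800616 · 4^{−44} = 306347841644770462864800616/309485009821345068724781056.
As a reduced fraction: E[X] = 38293480205596307858100077/38685626227668133590597632 ≈ 0.990.
Is E[X] < 1? YES.
Since E[X] < 1, there exists a 4-coloring of K_{2021} with no monochromatic K_10; hence R_4(10) > 2021.

E[X] = 38293480205596307858100077/38685626227668133590597632 ≈ 0.990; E[X] < 1, so R_4(10) > 2021.


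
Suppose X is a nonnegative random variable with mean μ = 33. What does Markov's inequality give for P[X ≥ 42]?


μ = E[X] = 33, a = 42.
Markov: P[X ≥ 42] ≤ μ/a = (33)/42 = 11/14.
Numerically: ≈ 0.786.
(Since a = 42 > μ = 33.000, the bound 11/14 is < 1 and informative.)

P[X ≥ 42] ≤ 11/14 ≈ 0.786.


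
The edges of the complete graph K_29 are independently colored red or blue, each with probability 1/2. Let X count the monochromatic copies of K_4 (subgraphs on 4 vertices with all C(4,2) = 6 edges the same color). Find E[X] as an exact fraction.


Let X = Σ_S X_S over the C(29, 4) = 23751 subsets S of size 4, where X_S = 1 if the K_4 on S is monochromatic.
For a fixed S, the K_4 on S has C(4, 2) = 6 edges. P[all 6 edges red] = (1/2)^6, and likewise for blue, so P[monochromatic] = 2·(1/2)^6 = 2^{1 − 6} = 1/32.
Summing: E[X] = C(29, 4) · 2^{1 − 6} = 23751 · 1/32 = 23751/32.
Numerically: E[X] ≈ 742.219.

E[X] = C(29,4)·2^(1−C(4,2)) = 23751/32 ≈ 742.219.


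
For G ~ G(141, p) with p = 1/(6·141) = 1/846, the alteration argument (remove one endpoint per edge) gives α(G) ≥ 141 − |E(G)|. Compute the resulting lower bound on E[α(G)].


E[|E(G)|] = C(141, 2)·p = 9870 · (1/846) = 35/3.
E[α(G)] ≥ n − E[|E(G)|] = 141 − 35/3 = 388/3.
Numerically: ≈ 129.333333.
(This is only a lower bound; the true E[α(G)] may be larger.)

E[α(G)] ≥ 388/3 ≈ 129.333333.


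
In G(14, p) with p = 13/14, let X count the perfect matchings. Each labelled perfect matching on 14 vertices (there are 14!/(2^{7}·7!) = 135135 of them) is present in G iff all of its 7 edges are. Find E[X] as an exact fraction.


K_14 has 14!/(2^{7}·7!) = 135135 labelled perfect matchings.
For each such perfect matching H, let X_H = 1 if all 7 edges of H are present in G. Then P[X_H = 1] = p^{7} = (13/14)^{7} = 62748517/105413504.
By linearity of expectation: E[X] = Σ_H E[X_H] = 135135 · p^{7} = 135135 · 62748517/105413504 = 1211360120685/15059072.
Numerically: E[X] ≈ 80440.6.

E[X] = 135135 · (13/14)^{7} = 1211360120685/15059072 ≈ 80440.6.


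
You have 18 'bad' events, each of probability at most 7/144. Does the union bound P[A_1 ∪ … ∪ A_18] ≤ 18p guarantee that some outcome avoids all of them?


Union bound: P[∪_{i=1}^{18} A_i] ≤ Σ_i P[A_i] ≤ 18·p = 18·(7/144) = 7/8.
Numerically: 7/8 ≈ 0.8750.
Is 7/8 < 1? YES.
Since P[∪ A_i] ≤ 7/8 < 1, the complement has P[∩ A_i^c] ≥ 1 − 7/8 = 1/8 > 0, so some outcome avoids every A_i.

18·p = 7/8 ≈ 0.8750; existence CERTIFIED by the union bound.


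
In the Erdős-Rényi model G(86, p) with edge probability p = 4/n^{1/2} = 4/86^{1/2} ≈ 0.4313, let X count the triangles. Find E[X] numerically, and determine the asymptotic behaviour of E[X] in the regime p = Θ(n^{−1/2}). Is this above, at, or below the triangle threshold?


Number of potential triangles: C(86, 3) = 102340.
Each occurs with probability p³ ≈ (0.4313)³ ≈ 8.024765e-02.
By linearity: E[X] = C(86, 3)·p³ ≈ 102340 · 8.024765e-02 ≈ 8212.5440.
Since α = 1/2 < 1, p = c/n^{1/2} ≫ 1/n is above the triangle threshold p ~ 1/n. Asymptotically E[X] ~ (c³/6)·n^{3(1−α)} = (4³/6)·n^{1.5} → ∞; triangles are abundant w.h.p.

E[X] ≈ 8212.5440; in regime p = Θ(1/n^{1/2}) E[X] diverges (above the triangle threshold p ~ 1/n).


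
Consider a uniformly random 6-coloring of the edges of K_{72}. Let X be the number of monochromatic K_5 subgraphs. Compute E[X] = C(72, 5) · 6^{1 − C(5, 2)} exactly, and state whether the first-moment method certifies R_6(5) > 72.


E[X] = C(72, 5) · 6^{1 − 10} = 13991544 · 6^{−9} = 13991544/10077696.
As a reduced fraction: E[X] = 194327/139968 ≈ 1.388.
Is E[X] < 1? NO.
Since E[X] ≥ 1, the first-moment bound is inconclusive at n = 72; it does NOT by itself certify R_6(5) > 72.

E[X] = 194327/139968 ≈ 1.388; E[X] ≥ 1; first-moment method inconclusive here.


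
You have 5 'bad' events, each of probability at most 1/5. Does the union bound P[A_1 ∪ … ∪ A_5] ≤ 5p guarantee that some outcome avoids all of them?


Union bound: P[∪_{i=1}^{5} A_i] ≤ Σ_i P[A_i] ≤ 5·p = 5·(1/5) = 1.
Numerically: 1 ≈ 1.00000.
Is 1 < 1? NO.
Since the bound 1 is ≥ 1, the union bound is uninformative here; it does NOT by itself certify existence.

5·p = 1 ≈ 1.00000; existence NOT certified by the union bound.


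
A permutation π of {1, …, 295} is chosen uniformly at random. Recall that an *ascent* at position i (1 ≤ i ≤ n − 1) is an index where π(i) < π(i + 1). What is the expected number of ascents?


Write X = Σ X_I over i = 1, …, 294, with X_I the indicator of one ascent.
There are 294 indicators.
For each fixed i, the pair (π(i), π(i+1)) is a uniformly random ordered pair of distinct values from {1, …, 295}; by symmetry P[π(i) < π(i+1)] = 1/2.
By linearity: E[X] = 294 · (1/2) = (295 − 1) · (1/2) = 147 ≈ 147.000.

E[X] = 147 = 147.000.


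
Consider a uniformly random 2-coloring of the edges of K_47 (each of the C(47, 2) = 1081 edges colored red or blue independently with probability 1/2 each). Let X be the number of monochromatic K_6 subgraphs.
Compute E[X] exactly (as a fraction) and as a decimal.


Let X = Σ_S X_S over the C(47, 6) = 10737573 subsets S of size 6, where X_S = 1 if the K_6 on S is monochromatic.
For a fixed S, the K_6 on S has C(6, 2) = 15 edges. P[all 15 edges red] = (1/2)^15, and likewise for blue, so P[monochromatic] = 2·(1/2)^15 = 2^{1 − 15} = 1/16384.
By linearity of expectation: E[X] = C(47, 6) · 2^{1 − 15} = 10737573 · 1/16384 = 10737573/16384.
Numerically: E[X] ≈ 655.369.

E[X] = C(47,6)·2^(1−C(6,2)) = 10737573/16384 ≈ 655.369.


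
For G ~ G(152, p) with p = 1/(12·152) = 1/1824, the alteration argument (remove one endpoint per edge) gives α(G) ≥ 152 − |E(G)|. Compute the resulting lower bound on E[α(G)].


E[|E(G)|] = C(152, 2)·p = 11476 · (1/1824) = 151/24.
E[α(G)] ≥ n − E[|E(G)|] = 152 − 151/24 = 3497/24.
Numerically: ≈ 145.708.
(This is only a lower bound; the true E[α(G)] may be larger.)

E[α(G)] ≥ 3497/24 ≈ 145.708.


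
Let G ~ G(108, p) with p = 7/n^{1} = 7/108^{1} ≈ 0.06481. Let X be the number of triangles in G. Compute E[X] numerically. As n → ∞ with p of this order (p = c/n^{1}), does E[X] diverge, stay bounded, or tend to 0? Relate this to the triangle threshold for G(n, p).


Number of potential triangles: C(108, 3) = 204156.
Each occurs with probability p³ ≈ (0.06481)³ ≈ 2.722845e-04.
By linearity: E[X] = C(108, 3)·p³ ≈ 204156 · 2.722845e-04 ≈ 55.5885.
Here α = 1, so p = 7/n is exactly at the triangle threshold p ~ 1/n. Asymptotically E[X] → c³/6 = 7³/6 = 343/6 ≈ 57.1667, a bounded constant. In this regime the triangle count is asymptotically Poisson(c³/6).

E[X] ≈ 55.5885; in regime p = Θ(1/n^{1}) E[X] stays bounded (at the triangle threshold p ~ 1/n).


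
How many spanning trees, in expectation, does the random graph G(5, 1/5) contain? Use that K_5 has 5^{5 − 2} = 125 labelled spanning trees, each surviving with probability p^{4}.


K_5 has 5^{5 − 2} = 125 labelled spanning trees.
For each such spanning tree H, let X_H = 1 if all 4 edges of H are present in G. Then P[X_H = 1] = p^{4} = (1/5)^{4} = 1/625.
By linearity of expectation: E[X] = Σ_H E[X_H] = 125 · p^{4} = 125 · 1/625 = 1/5.
Numerically: E[X] ≈ 0.2.

E[X] = 125 · (1/5)^{4} = 1/5 ≈ 0.2.


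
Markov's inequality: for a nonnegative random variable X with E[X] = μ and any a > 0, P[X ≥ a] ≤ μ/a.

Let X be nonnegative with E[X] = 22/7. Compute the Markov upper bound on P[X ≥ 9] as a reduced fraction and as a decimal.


μ = E[X] = 22/7, a = 9.
Markov: P[X ≥ 9] ≤ μ/a = (22/7)/9 = 22/63.
Numerically: ≈ 0.349206.
(Since a = 9 > μ = 3.142857, the bound 22/63 is < 1 and informative.)

P[X ≥ 9] ≤ 22/63 ≈ 0.349206.


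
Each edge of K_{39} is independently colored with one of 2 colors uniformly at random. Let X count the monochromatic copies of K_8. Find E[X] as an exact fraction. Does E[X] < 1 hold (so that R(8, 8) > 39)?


E[X] = C(39, 8) · 2^{1 − 28} = 61523748 · 2^{−27} = 61523748/134217728.
As a reduced fraction: E[X] = 15380937/33554432 ≈ 0.458388.
Is E[X] < 1? YES.
Since E[X] < 1, there exists a 2-coloring of K_{39} with no monochromatic K_8; hence R(8, 8) > 39.

E[X] = 15380937/33554432 ≈ 0.458388; E[X] < 1, so R(8, 8) > 39.


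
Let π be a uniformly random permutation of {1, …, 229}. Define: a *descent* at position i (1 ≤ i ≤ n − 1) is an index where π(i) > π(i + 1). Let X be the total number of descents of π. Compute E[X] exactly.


Write X = Σ X_I over i = 1, …, 228, with X_I the indicator of one descent.
There are 228 indicators.
For each fixed i, the pair (π(i), π(i+1)) is a uniformly random ordered pair of distinct values from {1, …, 229}; by symmetry P[π(i) > π(i+1)] = 1/2.
By linearity: E[X] = 228 · (1/2) = (229 − 1) · (1/2) = 114 ≈ 114.000000.

E[X] = 114 = 114.000000.


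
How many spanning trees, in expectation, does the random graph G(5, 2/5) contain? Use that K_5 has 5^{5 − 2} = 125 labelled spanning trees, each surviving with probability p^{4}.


K_5 has 5^{5 − 2} = 125 labelled spanning trees.
For each such spanning tree H, let X_H = 1 if all 4 edges of H are present in G. Then P[X_H = 1] = p^{4} = (2/5)^{4} = 16/625.
Summing the indicators: E[X] = Σ_H E[X_H] = 125 · p^{4} = 125 · 16/625 = 16/5.
Numerically: E[X] ≈ 3.2.

E[X] = 125 · (2/5)^{4} = 16/5 ≈ 3.2.


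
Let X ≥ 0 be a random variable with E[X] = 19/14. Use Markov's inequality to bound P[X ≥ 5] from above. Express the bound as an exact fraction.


μ = E[X] = 19/14, a = 5.
Markov: P[X ≥ 5] ≤ μ/a = (19/14)/5 = 19/70.
Numerically: ≈ 0.2714.
(Since a = 5 > μ = 1.3571, the bound 19/70 is < 1 and informative.)

P[X ≥ 5] ≤ 19/70 ≈ 0.2714.


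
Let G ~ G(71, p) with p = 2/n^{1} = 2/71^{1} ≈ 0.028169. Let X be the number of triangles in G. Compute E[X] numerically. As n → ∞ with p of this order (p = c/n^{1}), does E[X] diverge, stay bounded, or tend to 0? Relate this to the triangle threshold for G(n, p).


Number of potential triangles: C(71, 3) = 57155.
Each occurs with probability p³ ≈ (0.028169)³ ≈ 2.23519255e-05.
By linearity: E[X] = C(71, 3)·p³ ≈ 57155 · 2.23519255e-05 ≈ 1.277524.
Here α = 1, so p = 2/n is exactly at the triangle threshold p ~ 1/n. Asymptotically E[X] → c³/6 = 2³/6 = 4/3 ≈ 1.333333, a bounded constant. In this regime the triangle count is asymptotically Poisson(c³/6).

E[X] ≈ 1.277524; in regime p = Θ(1/n^{1}) E[X] stays bounded (at the triangle threshold p ~ 1/n).


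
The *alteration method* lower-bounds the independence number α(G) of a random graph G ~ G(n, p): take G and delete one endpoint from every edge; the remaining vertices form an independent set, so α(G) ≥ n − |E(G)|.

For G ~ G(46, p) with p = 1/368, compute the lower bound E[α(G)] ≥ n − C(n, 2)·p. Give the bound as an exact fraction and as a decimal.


E[|E(G)|] = C(46, 2)·p = 1035 · (1/368) = 45/16.
E[α(G)] ≥ n − E[|E(G)|] = 46 − 45/16 = 691/16.
Numerically: ≈ 43.18750.
(This is only a lower bound; the true E[α(G)] may be larger.)

E[α(G)] ≥ 691/16 ≈ 43.18750.


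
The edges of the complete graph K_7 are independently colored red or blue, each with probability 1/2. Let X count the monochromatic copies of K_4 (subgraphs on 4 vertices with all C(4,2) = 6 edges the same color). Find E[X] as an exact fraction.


Let X = Σ_S X_S over the C(7, 4) = 35 subsets S of size 4, where X_S = 1 if the K_4 on S is monochromatic.
For a fixed S, the K_4 on S has C(4, 2) = 6 edges. P[all 6 edges red] = (1/2)^6, and likewise for blue, so P[monochromatic] = 2·(1/2)^6 = 2^{1 − 6} = 1/32.
Summing: E[X] = C(7, 4) · 2^{1 − 6} = 35 · 1/32 = 35/32.
Numerically: E[X] ≈ 1.093750.

E[X] = C(7,4)·2^(1−C(4,2)) = 35/32 ≈ 1.093750.


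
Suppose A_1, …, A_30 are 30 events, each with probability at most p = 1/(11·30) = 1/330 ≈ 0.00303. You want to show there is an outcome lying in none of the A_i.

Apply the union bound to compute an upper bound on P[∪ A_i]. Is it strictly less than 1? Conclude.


Union bound: P[∪_{i=1}^{30} A_i] ≤ Σ_i P[A_i] ≤ 30·p = 30·(1/330) = 1/11.
Numerically: 1/11 ≈ 0.09091.
Is 1/11 < 1? YES.
Since P[∪ A_i] ≤ 1/11 < 1, the complement has P[∩ A_i^c] ≥ 1 − 1/11 = 10/11 > 0, so some outcome avoids every A_i.

30·p = 1/11 ≈ 0.09091; existence CERTIFIED by the union bound.


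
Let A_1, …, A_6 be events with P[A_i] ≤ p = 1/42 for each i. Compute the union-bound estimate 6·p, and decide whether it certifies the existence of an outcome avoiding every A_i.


Union bound: P[∪_{i=1}^{6} A_i] ≤ Σ_i P[A_i] ≤ 6·p = 6·(1/42) = 1/7.
Numerically: 1/7 ≈ 0.1429.
Is 1/7 < 1? YES.
Since P[∪ A_i] ≤ 1/7 < 1, the complement has P[∩ A_i^c] ≥ 1 − 1/7 = 6/7 > 0, so some outcome avoids every A_i.

6·p = 1/7 ≈ 0.1429; existence CERTIFIED by the union bound.


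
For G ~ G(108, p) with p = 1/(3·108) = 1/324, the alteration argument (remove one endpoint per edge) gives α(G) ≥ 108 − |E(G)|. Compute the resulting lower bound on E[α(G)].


E[|E(G)|] = C(108, 2)·p = 5778 · (1/324) = 107/6.
E[α(G)] ≥ n − E[|E(G)|] = 108 − 107/6 = 541/6.
Numerically: ≈ 90.166667.
(This is only a lower bound; the true E[α(G)] may be larger.)

E[α(G)] ≥ 541/6 ≈ 90.166667.


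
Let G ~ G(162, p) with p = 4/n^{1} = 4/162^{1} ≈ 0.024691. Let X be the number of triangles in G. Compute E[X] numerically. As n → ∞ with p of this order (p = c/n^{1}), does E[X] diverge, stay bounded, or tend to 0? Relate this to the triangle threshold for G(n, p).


Number of potential triangles: C(162, 3) = 695520.
Each occurs with probability p³ ≈ (0.024691)³ ≈ 1.5053411e-05.
By linearity: E[X] = C(162, 3)·p³ ≈ 695520 · 1.5053411e-05 ≈ 10.46995.
Here α = 1, so p = 4/n is exactly at the triangle threshold p ~ 1/n. Asymptotically E[X] → c³/6 = 4³/6 = 32/3 ≈ 10.66667, a bounded constant. In this regime the triangle count is asymptotically Poisson(c³/6).

E[X] ≈ 10.46995; in regime p = Θ(1/n^{1}) E[X] stays bounded (at the triangle threshold p ~ 1/n).
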